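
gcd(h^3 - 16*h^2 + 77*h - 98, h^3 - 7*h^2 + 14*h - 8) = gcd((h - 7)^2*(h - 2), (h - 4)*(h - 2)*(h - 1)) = h - 2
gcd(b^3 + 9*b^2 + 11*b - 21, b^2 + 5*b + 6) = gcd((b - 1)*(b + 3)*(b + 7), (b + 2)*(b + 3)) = b + 3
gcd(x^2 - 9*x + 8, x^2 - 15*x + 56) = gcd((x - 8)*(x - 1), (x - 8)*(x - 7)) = x - 8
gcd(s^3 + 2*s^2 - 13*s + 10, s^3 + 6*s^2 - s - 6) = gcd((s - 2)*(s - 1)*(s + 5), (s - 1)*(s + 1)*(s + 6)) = s - 1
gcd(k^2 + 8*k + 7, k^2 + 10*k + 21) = k + 7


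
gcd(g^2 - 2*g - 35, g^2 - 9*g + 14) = g - 7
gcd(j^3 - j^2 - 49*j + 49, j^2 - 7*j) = j - 7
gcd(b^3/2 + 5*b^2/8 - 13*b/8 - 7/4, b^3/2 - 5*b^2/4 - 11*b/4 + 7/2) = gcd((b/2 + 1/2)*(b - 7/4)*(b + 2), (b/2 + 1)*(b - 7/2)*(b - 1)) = b + 2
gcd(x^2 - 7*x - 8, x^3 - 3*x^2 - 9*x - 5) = x + 1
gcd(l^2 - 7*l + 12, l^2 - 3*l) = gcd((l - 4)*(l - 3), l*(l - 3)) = l - 3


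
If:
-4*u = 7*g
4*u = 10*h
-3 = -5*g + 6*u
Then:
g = 6/31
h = -21/155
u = -21/62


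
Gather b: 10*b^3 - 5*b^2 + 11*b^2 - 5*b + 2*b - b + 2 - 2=10*b^3 + 6*b^2 - 4*b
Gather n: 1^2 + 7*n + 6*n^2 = 6*n^2 + 7*n + 1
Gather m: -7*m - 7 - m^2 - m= -m^2 - 8*m - 7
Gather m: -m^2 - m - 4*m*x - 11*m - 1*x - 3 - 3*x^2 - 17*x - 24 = -m^2 + m*(-4*x - 12) - 3*x^2 - 18*x - 27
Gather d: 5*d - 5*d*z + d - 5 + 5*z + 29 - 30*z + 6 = d*(6 - 5*z) - 25*z + 30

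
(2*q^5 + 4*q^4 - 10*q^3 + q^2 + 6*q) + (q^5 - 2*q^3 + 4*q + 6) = 3*q^5 + 4*q^4 - 12*q^3 + q^2 + 10*q + 6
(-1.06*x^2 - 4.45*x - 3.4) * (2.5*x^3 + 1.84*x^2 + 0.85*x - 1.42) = -2.65*x^5 - 13.0754*x^4 - 17.589*x^3 - 8.5333*x^2 + 3.429*x + 4.828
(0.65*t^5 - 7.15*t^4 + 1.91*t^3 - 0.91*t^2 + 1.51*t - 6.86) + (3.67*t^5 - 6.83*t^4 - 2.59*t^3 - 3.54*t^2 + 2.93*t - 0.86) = 4.32*t^5 - 13.98*t^4 - 0.68*t^3 - 4.45*t^2 + 4.44*t - 7.72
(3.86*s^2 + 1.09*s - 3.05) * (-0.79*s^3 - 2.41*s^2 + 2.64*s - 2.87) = -3.0494*s^5 - 10.1637*s^4 + 9.973*s^3 - 0.850099999999999*s^2 - 11.1803*s + 8.7535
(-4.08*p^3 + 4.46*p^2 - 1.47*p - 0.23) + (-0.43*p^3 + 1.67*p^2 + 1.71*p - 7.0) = -4.51*p^3 + 6.13*p^2 + 0.24*p - 7.23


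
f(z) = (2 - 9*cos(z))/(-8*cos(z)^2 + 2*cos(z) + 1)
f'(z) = (2 - 9*cos(z))*(-16*sin(z)*cos(z) + 2*sin(z))/(-8*cos(z)^2 + 2*cos(z) + 1)^2 + 9*sin(z)/(-8*cos(z)^2 + 2*cos(z) + 1)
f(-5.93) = 1.55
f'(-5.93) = 0.92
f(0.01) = 1.40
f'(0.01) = 0.02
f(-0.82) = 3.05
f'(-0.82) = -9.77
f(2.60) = -1.47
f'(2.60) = 1.11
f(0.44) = 1.64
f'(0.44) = 1.31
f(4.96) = -0.20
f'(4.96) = -9.02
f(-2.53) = -1.56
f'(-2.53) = -1.39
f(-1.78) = 16.15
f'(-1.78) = -387.71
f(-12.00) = 1.86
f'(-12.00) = 2.21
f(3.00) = -1.24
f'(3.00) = 0.21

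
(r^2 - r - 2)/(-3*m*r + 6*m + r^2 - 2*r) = (r + 1)/(-3*m + r)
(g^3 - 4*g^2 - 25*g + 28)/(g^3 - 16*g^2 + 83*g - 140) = (g^2 + 3*g - 4)/(g^2 - 9*g + 20)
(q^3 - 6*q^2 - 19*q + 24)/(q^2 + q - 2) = (q^2 - 5*q - 24)/(q + 2)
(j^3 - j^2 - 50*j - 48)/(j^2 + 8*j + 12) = (j^2 - 7*j - 8)/(j + 2)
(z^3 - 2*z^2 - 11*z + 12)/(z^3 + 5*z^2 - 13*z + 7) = (z^2 - z - 12)/(z^2 + 6*z - 7)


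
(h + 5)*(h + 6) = h^2 + 11*h + 30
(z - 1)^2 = z^2 - 2*z + 1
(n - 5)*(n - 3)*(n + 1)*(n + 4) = n^4 - 3*n^3 - 21*n^2 + 43*n + 60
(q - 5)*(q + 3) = q^2 - 2*q - 15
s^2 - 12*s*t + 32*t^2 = (s - 8*t)*(s - 4*t)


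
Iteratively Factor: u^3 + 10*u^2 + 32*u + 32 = (u + 4)*(u^2 + 6*u + 8) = (u + 4)^2*(u + 2)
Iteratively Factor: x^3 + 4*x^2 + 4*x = (x + 2)*(x^2 + 2*x) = (x + 2)^2*(x)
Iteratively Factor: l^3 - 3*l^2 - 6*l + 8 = (l - 4)*(l^2 + l - 2) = (l - 4)*(l - 1)*(l + 2)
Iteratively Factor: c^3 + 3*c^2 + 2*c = (c + 1)*(c^2 + 2*c) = (c + 1)*(c + 2)*(c)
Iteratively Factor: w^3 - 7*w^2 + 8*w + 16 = (w - 4)*(w^2 - 3*w - 4) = (w - 4)^2*(w + 1)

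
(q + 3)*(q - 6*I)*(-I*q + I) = -I*q^3 - 6*q^2 - 2*I*q^2 - 12*q + 3*I*q + 18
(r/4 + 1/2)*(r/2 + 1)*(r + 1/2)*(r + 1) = r^4/8 + 11*r^3/16 + 21*r^2/16 + r + 1/4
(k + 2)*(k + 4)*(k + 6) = k^3 + 12*k^2 + 44*k + 48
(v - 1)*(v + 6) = v^2 + 5*v - 6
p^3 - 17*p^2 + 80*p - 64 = (p - 8)^2*(p - 1)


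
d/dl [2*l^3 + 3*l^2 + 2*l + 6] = 6*l^2 + 6*l + 2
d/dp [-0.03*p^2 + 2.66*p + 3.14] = 2.66 - 0.06*p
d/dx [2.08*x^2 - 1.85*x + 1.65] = 4.16*x - 1.85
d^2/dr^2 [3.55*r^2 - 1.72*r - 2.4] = 7.10000000000000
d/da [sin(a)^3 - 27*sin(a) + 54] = 3*(sin(a)^2 - 9)*cos(a)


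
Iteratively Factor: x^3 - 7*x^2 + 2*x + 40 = (x - 5)*(x^2 - 2*x - 8) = (x - 5)*(x + 2)*(x - 4)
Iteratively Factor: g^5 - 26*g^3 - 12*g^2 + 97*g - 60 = (g + 4)*(g^4 - 4*g^3 - 10*g^2 + 28*g - 15) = (g + 3)*(g + 4)*(g^3 - 7*g^2 + 11*g - 5) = (g - 5)*(g + 3)*(g + 4)*(g^2 - 2*g + 1) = (g - 5)*(g - 1)*(g + 3)*(g + 4)*(g - 1)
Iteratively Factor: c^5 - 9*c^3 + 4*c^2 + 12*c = (c)*(c^4 - 9*c^2 + 4*c + 12) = c*(c + 1)*(c^3 - c^2 - 8*c + 12) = c*(c - 2)*(c + 1)*(c^2 + c - 6) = c*(c - 2)*(c + 1)*(c + 3)*(c - 2)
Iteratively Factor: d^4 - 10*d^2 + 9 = (d - 3)*(d^3 + 3*d^2 - d - 3) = (d - 3)*(d - 1)*(d^2 + 4*d + 3) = (d - 3)*(d - 1)*(d + 1)*(d + 3)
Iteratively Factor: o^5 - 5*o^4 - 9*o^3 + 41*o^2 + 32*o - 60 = (o + 2)*(o^4 - 7*o^3 + 5*o^2 + 31*o - 30) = (o - 3)*(o + 2)*(o^3 - 4*o^2 - 7*o + 10) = (o - 3)*(o - 1)*(o + 2)*(o^2 - 3*o - 10) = (o - 5)*(o - 3)*(o - 1)*(o + 2)*(o + 2)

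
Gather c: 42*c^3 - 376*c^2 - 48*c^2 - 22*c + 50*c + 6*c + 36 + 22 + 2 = 42*c^3 - 424*c^2 + 34*c + 60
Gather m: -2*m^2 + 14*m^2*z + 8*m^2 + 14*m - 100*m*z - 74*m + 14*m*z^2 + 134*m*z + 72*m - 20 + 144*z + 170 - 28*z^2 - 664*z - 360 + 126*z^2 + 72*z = m^2*(14*z + 6) + m*(14*z^2 + 34*z + 12) + 98*z^2 - 448*z - 210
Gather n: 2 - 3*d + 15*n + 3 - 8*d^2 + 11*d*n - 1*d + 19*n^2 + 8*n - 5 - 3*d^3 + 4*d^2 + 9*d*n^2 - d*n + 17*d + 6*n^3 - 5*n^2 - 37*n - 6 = -3*d^3 - 4*d^2 + 13*d + 6*n^3 + n^2*(9*d + 14) + n*(10*d - 14) - 6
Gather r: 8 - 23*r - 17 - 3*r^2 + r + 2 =-3*r^2 - 22*r - 7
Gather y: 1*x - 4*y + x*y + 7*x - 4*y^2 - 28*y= 8*x - 4*y^2 + y*(x - 32)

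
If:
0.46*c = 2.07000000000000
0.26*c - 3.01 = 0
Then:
No Solution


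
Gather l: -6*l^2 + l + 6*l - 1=-6*l^2 + 7*l - 1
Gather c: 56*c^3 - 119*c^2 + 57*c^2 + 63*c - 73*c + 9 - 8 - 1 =56*c^3 - 62*c^2 - 10*c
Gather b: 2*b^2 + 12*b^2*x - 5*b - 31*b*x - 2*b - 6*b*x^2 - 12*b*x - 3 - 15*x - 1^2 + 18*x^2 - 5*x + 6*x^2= b^2*(12*x + 2) + b*(-6*x^2 - 43*x - 7) + 24*x^2 - 20*x - 4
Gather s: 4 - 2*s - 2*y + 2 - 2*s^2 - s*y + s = -2*s^2 + s*(-y - 1) - 2*y + 6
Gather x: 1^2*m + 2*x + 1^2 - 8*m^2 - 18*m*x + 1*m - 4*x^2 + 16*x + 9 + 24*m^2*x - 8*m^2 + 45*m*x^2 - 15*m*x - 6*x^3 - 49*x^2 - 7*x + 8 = -16*m^2 + 2*m - 6*x^3 + x^2*(45*m - 53) + x*(24*m^2 - 33*m + 11) + 18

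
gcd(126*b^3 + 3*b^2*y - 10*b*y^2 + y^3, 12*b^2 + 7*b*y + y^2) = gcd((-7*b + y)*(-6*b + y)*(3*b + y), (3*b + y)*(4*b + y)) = 3*b + y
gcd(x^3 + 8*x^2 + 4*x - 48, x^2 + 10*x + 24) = x^2 + 10*x + 24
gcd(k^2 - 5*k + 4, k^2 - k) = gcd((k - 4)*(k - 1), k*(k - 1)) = k - 1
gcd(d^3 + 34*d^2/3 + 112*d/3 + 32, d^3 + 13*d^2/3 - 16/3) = d^2 + 16*d/3 + 16/3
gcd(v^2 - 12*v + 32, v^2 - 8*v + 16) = v - 4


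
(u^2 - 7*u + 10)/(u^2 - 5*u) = (u - 2)/u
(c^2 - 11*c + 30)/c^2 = 1 - 11/c + 30/c^2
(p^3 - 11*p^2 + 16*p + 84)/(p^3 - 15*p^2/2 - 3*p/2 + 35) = 2*(p - 6)/(2*p - 5)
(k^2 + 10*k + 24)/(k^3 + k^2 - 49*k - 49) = (k^2 + 10*k + 24)/(k^3 + k^2 - 49*k - 49)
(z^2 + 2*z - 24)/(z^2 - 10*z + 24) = (z + 6)/(z - 6)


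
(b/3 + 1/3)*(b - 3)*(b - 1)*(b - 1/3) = b^4/3 - 10*b^3/9 + 10*b/9 - 1/3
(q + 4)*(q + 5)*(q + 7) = q^3 + 16*q^2 + 83*q + 140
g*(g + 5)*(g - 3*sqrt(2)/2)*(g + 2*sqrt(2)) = g^4 + sqrt(2)*g^3/2 + 5*g^3 - 6*g^2 + 5*sqrt(2)*g^2/2 - 30*g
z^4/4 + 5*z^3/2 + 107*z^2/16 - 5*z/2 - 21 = (z/4 + 1)*(z - 3/2)*(z + 7/2)*(z + 4)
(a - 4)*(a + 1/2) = a^2 - 7*a/2 - 2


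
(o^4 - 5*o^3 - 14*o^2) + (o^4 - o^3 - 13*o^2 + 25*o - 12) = 2*o^4 - 6*o^3 - 27*o^2 + 25*o - 12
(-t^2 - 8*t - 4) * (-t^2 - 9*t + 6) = t^4 + 17*t^3 + 70*t^2 - 12*t - 24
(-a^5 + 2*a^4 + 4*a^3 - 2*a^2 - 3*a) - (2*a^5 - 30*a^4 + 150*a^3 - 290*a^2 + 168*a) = -3*a^5 + 32*a^4 - 146*a^3 + 288*a^2 - 171*a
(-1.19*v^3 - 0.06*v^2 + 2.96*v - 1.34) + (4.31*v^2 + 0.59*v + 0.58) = -1.19*v^3 + 4.25*v^2 + 3.55*v - 0.76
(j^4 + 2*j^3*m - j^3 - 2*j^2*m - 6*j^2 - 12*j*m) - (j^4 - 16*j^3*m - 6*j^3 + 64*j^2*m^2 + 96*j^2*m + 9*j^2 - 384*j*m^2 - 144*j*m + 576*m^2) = 18*j^3*m + 5*j^3 - 64*j^2*m^2 - 98*j^2*m - 15*j^2 + 384*j*m^2 + 132*j*m - 576*m^2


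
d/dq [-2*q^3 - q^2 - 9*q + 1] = -6*q^2 - 2*q - 9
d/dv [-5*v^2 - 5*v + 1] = -10*v - 5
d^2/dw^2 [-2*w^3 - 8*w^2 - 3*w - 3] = -12*w - 16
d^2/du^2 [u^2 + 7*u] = 2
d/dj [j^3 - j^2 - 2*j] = 3*j^2 - 2*j - 2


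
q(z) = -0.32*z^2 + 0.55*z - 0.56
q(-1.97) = -2.89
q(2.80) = -1.53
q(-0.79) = -1.19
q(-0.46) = -0.88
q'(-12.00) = 8.23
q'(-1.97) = 1.81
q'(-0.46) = 0.84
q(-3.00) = -5.09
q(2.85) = -1.59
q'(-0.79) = 1.06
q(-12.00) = -53.24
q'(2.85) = -1.27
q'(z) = 0.55 - 0.64*z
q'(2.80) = -1.24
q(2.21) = -0.91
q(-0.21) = -0.69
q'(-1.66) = 1.61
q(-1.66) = -2.35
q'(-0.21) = 0.68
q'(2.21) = -0.86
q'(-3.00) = 2.47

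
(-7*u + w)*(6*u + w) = -42*u^2 - u*w + w^2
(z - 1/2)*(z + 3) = z^2 + 5*z/2 - 3/2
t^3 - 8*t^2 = t^2*(t - 8)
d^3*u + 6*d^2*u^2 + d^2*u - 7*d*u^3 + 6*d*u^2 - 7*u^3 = (d - u)*(d + 7*u)*(d*u + u)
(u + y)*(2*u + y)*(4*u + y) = 8*u^3 + 14*u^2*y + 7*u*y^2 + y^3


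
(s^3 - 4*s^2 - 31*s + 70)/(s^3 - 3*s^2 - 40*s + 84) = (s + 5)/(s + 6)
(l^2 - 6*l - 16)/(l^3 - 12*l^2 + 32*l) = (l + 2)/(l*(l - 4))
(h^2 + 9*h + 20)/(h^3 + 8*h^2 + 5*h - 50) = (h + 4)/(h^2 + 3*h - 10)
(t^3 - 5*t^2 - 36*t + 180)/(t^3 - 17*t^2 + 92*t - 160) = (t^2 - 36)/(t^2 - 12*t + 32)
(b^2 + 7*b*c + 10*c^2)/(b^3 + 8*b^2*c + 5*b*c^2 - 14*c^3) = (b + 5*c)/(b^2 + 6*b*c - 7*c^2)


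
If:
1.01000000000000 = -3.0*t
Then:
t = -0.34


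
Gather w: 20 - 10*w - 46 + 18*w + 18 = 8*w - 8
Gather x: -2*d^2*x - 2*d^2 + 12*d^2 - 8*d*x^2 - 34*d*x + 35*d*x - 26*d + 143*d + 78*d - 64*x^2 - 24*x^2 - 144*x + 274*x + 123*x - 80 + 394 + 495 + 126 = 10*d^2 + 195*d + x^2*(-8*d - 88) + x*(-2*d^2 + d + 253) + 935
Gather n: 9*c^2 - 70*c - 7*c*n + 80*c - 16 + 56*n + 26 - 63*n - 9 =9*c^2 + 10*c + n*(-7*c - 7) + 1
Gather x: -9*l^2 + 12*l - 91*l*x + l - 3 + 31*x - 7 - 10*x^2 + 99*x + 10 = -9*l^2 + 13*l - 10*x^2 + x*(130 - 91*l)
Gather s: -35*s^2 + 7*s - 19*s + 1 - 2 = -35*s^2 - 12*s - 1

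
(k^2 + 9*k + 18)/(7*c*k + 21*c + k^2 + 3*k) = (k + 6)/(7*c + k)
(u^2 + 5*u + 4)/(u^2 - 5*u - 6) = (u + 4)/(u - 6)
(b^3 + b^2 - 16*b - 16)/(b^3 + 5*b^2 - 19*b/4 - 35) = 4*(b^2 - 3*b - 4)/(4*b^2 + 4*b - 35)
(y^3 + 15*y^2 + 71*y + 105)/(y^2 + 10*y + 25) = (y^2 + 10*y + 21)/(y + 5)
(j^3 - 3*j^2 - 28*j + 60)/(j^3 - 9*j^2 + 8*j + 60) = (j^2 + 3*j - 10)/(j^2 - 3*j - 10)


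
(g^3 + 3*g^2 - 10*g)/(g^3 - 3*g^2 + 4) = g*(g + 5)/(g^2 - g - 2)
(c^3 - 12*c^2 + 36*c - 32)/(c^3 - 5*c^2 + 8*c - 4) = (c - 8)/(c - 1)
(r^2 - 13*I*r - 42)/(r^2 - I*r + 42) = (r - 6*I)/(r + 6*I)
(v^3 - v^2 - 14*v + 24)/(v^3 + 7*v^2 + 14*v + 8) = (v^2 - 5*v + 6)/(v^2 + 3*v + 2)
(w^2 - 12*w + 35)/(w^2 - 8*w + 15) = (w - 7)/(w - 3)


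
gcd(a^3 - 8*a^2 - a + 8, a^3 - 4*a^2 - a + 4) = a^2 - 1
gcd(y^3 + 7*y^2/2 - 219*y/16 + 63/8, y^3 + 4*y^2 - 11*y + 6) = y + 6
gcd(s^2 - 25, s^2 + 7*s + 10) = s + 5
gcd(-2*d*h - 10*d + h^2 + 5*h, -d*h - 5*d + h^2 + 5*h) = h + 5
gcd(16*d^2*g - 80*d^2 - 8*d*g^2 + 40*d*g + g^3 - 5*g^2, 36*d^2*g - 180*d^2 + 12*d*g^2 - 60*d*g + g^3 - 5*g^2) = g - 5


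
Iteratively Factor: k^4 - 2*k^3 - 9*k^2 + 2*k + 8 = (k + 1)*(k^3 - 3*k^2 - 6*k + 8) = (k - 4)*(k + 1)*(k^2 + k - 2) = (k - 4)*(k - 1)*(k + 1)*(k + 2)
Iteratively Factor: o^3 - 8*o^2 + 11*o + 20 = (o - 5)*(o^2 - 3*o - 4) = (o - 5)*(o + 1)*(o - 4)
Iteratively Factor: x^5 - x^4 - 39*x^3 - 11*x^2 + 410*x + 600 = (x - 5)*(x^4 + 4*x^3 - 19*x^2 - 106*x - 120) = (x - 5)*(x + 4)*(x^3 - 19*x - 30) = (x - 5)*(x + 3)*(x + 4)*(x^2 - 3*x - 10) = (x - 5)*(x + 2)*(x + 3)*(x + 4)*(x - 5)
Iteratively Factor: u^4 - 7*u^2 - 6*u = (u - 3)*(u^3 + 3*u^2 + 2*u) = u*(u - 3)*(u^2 + 3*u + 2) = u*(u - 3)*(u + 1)*(u + 2)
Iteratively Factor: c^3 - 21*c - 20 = (c - 5)*(c^2 + 5*c + 4) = (c - 5)*(c + 4)*(c + 1)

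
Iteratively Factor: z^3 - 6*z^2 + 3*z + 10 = (z + 1)*(z^2 - 7*z + 10) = (z - 2)*(z + 1)*(z - 5)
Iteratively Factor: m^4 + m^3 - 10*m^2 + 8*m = (m)*(m^3 + m^2 - 10*m + 8) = m*(m - 1)*(m^2 + 2*m - 8) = m*(m - 2)*(m - 1)*(m + 4)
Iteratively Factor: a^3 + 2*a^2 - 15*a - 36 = (a - 4)*(a^2 + 6*a + 9) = (a - 4)*(a + 3)*(a + 3)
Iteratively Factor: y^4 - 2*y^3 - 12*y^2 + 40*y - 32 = (y - 2)*(y^3 - 12*y + 16) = (y - 2)^2*(y^2 + 2*y - 8) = (y - 2)^3*(y + 4)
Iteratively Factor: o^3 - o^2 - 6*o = (o - 3)*(o^2 + 2*o) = o*(o - 3)*(o + 2)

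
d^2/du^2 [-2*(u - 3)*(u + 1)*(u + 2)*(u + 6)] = -24*u^2 - 72*u + 28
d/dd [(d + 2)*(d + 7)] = 2*d + 9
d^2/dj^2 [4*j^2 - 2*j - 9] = 8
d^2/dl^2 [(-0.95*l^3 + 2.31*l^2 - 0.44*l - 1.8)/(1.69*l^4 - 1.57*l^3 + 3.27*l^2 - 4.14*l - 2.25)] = (-5.42658999999999*l^9 + 39.585546*l^8 - 20.355036*l^7 - 201.093226*l^6 + 266.479044*l^5 - 76.217616*l^4 + 62.839008*l^3 - 200.28411*l^2 + 136.07919*l - 56.60361)/(4.826809*l^12 - 13.452231*l^11 + 40.515384*l^10 - 91.400401*l^9 + 125.022969*l^8 - 182.431359*l^7 + 158.146506*l^6 - 49.771584*l^5 + 33.881976*l^4 + 87.957981*l^3 - 66.029175*l^2 - 62.87625*l - 11.390625)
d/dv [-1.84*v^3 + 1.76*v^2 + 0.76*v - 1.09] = -5.52*v^2 + 3.52*v + 0.76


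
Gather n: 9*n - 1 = 9*n - 1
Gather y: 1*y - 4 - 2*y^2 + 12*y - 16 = -2*y^2 + 13*y - 20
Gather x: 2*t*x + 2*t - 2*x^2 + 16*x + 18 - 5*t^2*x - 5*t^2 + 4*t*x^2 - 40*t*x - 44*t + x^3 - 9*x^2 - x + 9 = -5*t^2 - 42*t + x^3 + x^2*(4*t - 11) + x*(-5*t^2 - 38*t + 15) + 27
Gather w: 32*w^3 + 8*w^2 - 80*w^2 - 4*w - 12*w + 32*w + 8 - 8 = 32*w^3 - 72*w^2 + 16*w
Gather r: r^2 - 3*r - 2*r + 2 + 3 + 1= r^2 - 5*r + 6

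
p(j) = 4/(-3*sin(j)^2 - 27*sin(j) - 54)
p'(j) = 4*(6*sin(j)*cos(j) + 27*cos(j))/(-3*sin(j)^2 - 27*sin(j) - 54)^2 = 4*(2*sin(j) + 9)*cos(j)/(3*(sin(j)^2 + 9*sin(j) + 18)^2)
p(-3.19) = -0.07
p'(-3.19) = -0.04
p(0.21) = -0.07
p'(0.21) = 0.03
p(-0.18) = -0.08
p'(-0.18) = 0.04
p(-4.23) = -0.05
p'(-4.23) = -0.01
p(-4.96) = -0.05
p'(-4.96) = 0.00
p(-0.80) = -0.11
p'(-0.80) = 0.05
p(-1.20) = -0.13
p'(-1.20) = 0.03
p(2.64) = -0.06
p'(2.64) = -0.02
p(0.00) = -0.07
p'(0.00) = 0.04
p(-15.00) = -0.11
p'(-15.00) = -0.05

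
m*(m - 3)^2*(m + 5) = m^4 - m^3 - 21*m^2 + 45*m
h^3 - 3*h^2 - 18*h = h*(h - 6)*(h + 3)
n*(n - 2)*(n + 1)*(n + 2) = n^4 + n^3 - 4*n^2 - 4*n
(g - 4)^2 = g^2 - 8*g + 16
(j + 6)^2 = j^2 + 12*j + 36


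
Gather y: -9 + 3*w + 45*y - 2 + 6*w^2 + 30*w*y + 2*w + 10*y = 6*w^2 + 5*w + y*(30*w + 55) - 11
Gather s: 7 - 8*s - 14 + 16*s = 8*s - 7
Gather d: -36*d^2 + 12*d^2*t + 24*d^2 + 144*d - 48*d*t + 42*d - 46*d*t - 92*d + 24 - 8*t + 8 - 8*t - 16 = d^2*(12*t - 12) + d*(94 - 94*t) - 16*t + 16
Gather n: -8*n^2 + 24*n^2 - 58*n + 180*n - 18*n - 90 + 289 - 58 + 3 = 16*n^2 + 104*n + 144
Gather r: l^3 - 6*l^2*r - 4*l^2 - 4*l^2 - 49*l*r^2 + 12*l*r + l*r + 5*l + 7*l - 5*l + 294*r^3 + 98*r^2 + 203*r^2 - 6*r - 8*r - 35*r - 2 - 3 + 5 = l^3 - 8*l^2 + 7*l + 294*r^3 + r^2*(301 - 49*l) + r*(-6*l^2 + 13*l - 49)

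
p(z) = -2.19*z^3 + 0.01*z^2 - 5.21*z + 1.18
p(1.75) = -19.64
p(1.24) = -9.44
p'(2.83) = -57.77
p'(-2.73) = -54.23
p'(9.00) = -537.20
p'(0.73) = -8.70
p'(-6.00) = -241.85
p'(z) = -6.57*z^2 + 0.02*z - 5.21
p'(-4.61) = -144.93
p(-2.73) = 60.04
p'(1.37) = -17.51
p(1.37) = -11.57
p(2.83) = -63.12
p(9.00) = -1641.41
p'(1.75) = -25.30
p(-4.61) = 239.97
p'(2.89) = -60.03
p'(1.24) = -15.29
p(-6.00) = 505.84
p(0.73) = -3.47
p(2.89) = -66.65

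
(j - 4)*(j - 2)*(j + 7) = j^3 + j^2 - 34*j + 56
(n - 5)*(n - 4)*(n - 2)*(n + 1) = n^4 - 10*n^3 + 27*n^2 - 2*n - 40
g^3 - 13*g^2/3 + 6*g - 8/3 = (g - 2)*(g - 4/3)*(g - 1)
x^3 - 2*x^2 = x^2*(x - 2)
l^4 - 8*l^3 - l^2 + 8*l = l*(l - 8)*(l - 1)*(l + 1)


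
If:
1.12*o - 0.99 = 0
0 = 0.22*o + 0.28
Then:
No Solution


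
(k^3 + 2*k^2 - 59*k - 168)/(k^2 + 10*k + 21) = k - 8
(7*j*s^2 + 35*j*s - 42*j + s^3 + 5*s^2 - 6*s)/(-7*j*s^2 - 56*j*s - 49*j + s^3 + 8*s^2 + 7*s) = (-7*j*s^2 - 35*j*s + 42*j - s^3 - 5*s^2 + 6*s)/(7*j*s^2 + 56*j*s + 49*j - s^3 - 8*s^2 - 7*s)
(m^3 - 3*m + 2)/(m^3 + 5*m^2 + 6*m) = (m^2 - 2*m + 1)/(m*(m + 3))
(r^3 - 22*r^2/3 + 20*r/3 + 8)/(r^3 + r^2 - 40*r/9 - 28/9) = 3*(r - 6)/(3*r + 7)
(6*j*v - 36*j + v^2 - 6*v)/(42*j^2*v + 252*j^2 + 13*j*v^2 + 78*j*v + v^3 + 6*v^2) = (v - 6)/(7*j*v + 42*j + v^2 + 6*v)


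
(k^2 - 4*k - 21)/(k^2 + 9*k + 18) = (k - 7)/(k + 6)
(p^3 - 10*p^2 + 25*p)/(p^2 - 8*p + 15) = p*(p - 5)/(p - 3)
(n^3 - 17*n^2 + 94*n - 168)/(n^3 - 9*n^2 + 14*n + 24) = (n - 7)/(n + 1)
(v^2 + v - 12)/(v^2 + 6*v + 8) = (v - 3)/(v + 2)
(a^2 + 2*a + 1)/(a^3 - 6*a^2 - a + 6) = (a + 1)/(a^2 - 7*a + 6)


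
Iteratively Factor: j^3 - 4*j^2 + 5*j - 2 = (j - 2)*(j^2 - 2*j + 1) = (j - 2)*(j - 1)*(j - 1)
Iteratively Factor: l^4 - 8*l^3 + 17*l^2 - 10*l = (l)*(l^3 - 8*l^2 + 17*l - 10) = l*(l - 5)*(l^2 - 3*l + 2) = l*(l - 5)*(l - 2)*(l - 1)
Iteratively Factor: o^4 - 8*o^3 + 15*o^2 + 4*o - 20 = (o - 2)*(o^3 - 6*o^2 + 3*o + 10) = (o - 2)*(o + 1)*(o^2 - 7*o + 10) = (o - 5)*(o - 2)*(o + 1)*(o - 2)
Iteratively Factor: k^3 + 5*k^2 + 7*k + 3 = (k + 1)*(k^2 + 4*k + 3) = (k + 1)^2*(k + 3)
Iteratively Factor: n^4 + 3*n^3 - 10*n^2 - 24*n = (n - 3)*(n^3 + 6*n^2 + 8*n) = n*(n - 3)*(n^2 + 6*n + 8) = n*(n - 3)*(n + 4)*(n + 2)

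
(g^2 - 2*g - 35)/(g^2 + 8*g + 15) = (g - 7)/(g + 3)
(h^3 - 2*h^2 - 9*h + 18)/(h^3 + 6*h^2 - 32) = (h^2 - 9)/(h^2 + 8*h + 16)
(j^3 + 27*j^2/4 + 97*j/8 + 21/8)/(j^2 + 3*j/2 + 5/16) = 2*(2*j^2 + 13*j + 21)/(4*j + 5)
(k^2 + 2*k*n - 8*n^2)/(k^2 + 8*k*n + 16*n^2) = (k - 2*n)/(k + 4*n)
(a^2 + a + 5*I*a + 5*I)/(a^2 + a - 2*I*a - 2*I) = (a + 5*I)/(a - 2*I)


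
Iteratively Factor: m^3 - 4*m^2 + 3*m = (m - 1)*(m^2 - 3*m) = (m - 3)*(m - 1)*(m)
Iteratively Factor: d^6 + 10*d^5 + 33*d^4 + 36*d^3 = (d)*(d^5 + 10*d^4 + 33*d^3 + 36*d^2) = d^2*(d^4 + 10*d^3 + 33*d^2 + 36*d) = d^2*(d + 4)*(d^3 + 6*d^2 + 9*d) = d^2*(d + 3)*(d + 4)*(d^2 + 3*d) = d^2*(d + 3)^2*(d + 4)*(d)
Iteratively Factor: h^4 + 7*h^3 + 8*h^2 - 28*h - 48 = (h + 3)*(h^3 + 4*h^2 - 4*h - 16) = (h + 3)*(h + 4)*(h^2 - 4) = (h + 2)*(h + 3)*(h + 4)*(h - 2)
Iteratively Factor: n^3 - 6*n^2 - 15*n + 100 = (n + 4)*(n^2 - 10*n + 25) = (n - 5)*(n + 4)*(n - 5)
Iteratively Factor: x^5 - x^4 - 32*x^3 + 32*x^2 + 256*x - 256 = (x + 4)*(x^4 - 5*x^3 - 12*x^2 + 80*x - 64) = (x - 4)*(x + 4)*(x^3 - x^2 - 16*x + 16) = (x - 4)*(x - 1)*(x + 4)*(x^2 - 16) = (x - 4)^2*(x - 1)*(x + 4)*(x + 4)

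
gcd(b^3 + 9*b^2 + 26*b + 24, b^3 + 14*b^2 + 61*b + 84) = b^2 + 7*b + 12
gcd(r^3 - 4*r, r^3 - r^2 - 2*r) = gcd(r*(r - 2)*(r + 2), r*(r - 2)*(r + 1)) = r^2 - 2*r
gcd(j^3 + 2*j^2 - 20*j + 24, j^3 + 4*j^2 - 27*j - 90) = j + 6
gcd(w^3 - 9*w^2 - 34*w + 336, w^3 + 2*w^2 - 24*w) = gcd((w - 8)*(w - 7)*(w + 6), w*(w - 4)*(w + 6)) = w + 6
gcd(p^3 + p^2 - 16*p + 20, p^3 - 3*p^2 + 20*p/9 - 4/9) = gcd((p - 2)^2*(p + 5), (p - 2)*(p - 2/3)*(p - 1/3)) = p - 2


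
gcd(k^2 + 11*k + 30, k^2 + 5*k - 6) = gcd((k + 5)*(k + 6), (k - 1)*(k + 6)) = k + 6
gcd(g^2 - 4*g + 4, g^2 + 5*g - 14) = g - 2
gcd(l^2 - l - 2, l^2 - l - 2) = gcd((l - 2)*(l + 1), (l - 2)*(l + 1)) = l^2 - l - 2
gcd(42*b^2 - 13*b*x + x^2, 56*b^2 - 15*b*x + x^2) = -7*b + x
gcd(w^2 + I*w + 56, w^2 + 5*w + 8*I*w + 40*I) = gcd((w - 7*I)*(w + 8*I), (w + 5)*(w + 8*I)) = w + 8*I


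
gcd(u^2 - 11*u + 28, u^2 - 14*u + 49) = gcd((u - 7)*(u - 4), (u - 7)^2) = u - 7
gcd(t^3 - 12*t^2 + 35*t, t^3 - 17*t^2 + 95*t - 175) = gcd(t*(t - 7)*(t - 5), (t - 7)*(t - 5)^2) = t^2 - 12*t + 35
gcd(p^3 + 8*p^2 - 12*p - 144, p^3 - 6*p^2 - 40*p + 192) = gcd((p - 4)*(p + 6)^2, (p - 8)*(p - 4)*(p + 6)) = p^2 + 2*p - 24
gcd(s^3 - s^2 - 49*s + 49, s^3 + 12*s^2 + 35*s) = s + 7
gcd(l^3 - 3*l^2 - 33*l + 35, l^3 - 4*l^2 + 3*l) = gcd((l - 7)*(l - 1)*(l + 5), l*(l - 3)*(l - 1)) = l - 1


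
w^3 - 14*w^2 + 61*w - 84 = (w - 7)*(w - 4)*(w - 3)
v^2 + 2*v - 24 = (v - 4)*(v + 6)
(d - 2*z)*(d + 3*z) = d^2 + d*z - 6*z^2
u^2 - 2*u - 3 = (u - 3)*(u + 1)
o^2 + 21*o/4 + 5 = (o + 5/4)*(o + 4)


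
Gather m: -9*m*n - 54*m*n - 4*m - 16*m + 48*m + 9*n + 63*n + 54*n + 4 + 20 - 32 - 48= m*(28 - 63*n) + 126*n - 56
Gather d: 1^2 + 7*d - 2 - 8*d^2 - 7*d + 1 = -8*d^2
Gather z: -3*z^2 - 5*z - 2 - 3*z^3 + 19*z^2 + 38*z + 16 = -3*z^3 + 16*z^2 + 33*z + 14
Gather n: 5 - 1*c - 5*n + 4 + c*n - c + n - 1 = -2*c + n*(c - 4) + 8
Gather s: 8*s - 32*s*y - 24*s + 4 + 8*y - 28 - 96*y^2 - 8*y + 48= s*(-32*y - 16) - 96*y^2 + 24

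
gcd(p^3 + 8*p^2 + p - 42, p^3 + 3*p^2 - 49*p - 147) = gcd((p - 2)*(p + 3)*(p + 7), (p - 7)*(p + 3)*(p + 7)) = p^2 + 10*p + 21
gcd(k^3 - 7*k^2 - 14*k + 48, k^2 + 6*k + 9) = k + 3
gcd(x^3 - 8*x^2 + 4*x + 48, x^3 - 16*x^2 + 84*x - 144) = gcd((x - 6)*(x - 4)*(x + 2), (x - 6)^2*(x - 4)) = x^2 - 10*x + 24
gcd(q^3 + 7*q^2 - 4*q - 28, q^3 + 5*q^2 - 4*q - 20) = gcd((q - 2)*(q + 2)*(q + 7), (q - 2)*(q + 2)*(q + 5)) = q^2 - 4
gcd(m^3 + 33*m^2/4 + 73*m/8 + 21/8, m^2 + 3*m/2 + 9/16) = m + 3/4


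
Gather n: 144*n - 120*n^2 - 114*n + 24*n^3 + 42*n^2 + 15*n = 24*n^3 - 78*n^2 + 45*n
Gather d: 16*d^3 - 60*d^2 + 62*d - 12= 16*d^3 - 60*d^2 + 62*d - 12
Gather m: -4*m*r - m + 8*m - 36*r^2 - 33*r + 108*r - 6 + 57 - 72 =m*(7 - 4*r) - 36*r^2 + 75*r - 21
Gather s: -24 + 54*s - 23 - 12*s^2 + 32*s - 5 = -12*s^2 + 86*s - 52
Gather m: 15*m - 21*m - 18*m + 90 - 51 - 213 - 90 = -24*m - 264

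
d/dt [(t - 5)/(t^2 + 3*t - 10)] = (t^2 + 3*t - (t - 5)*(2*t + 3) - 10)/(t^2 + 3*t - 10)^2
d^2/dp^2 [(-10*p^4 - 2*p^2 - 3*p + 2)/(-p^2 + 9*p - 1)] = 2*(10*p^6 - 270*p^5 + 2460*p^4 - 699*p^3 + 48*p^2 + 45*p - 131)/(p^6 - 27*p^5 + 246*p^4 - 783*p^3 + 246*p^2 - 27*p + 1)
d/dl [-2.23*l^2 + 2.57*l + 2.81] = 2.57 - 4.46*l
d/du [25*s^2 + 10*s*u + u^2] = 10*s + 2*u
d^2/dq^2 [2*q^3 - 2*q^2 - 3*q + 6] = 12*q - 4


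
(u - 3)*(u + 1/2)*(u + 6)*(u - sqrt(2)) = u^4 - sqrt(2)*u^3 + 7*u^3/2 - 33*u^2/2 - 7*sqrt(2)*u^2/2 - 9*u + 33*sqrt(2)*u/2 + 9*sqrt(2)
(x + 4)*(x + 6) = x^2 + 10*x + 24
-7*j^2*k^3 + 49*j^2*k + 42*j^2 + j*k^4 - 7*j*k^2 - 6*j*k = (-7*j + k)*(k - 3)*(k + 2)*(j*k + j)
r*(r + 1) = r^2 + r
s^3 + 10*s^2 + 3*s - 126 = (s - 3)*(s + 6)*(s + 7)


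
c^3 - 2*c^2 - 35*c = c*(c - 7)*(c + 5)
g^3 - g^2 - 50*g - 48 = (g - 8)*(g + 1)*(g + 6)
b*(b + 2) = b^2 + 2*b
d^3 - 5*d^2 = d^2*(d - 5)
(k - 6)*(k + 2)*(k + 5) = k^3 + k^2 - 32*k - 60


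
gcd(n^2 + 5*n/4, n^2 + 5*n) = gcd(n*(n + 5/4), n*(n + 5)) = n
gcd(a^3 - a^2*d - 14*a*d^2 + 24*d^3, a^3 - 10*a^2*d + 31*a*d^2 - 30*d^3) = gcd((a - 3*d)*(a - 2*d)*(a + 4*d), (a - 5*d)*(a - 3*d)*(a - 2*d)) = a^2 - 5*a*d + 6*d^2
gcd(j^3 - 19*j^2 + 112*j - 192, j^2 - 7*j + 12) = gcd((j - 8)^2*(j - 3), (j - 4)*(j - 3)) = j - 3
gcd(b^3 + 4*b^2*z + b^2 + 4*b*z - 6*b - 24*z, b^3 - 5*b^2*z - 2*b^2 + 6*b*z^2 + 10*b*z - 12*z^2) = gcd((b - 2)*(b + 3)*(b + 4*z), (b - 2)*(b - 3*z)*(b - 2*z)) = b - 2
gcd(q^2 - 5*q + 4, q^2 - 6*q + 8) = q - 4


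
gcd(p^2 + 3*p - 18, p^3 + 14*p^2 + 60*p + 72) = p + 6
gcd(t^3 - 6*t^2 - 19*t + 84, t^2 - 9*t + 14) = t - 7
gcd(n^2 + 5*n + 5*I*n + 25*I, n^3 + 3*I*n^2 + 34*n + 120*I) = n + 5*I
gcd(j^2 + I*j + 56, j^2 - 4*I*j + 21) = j - 7*I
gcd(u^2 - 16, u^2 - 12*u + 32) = u - 4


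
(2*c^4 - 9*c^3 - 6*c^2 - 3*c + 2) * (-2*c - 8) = -4*c^5 + 2*c^4 + 84*c^3 + 54*c^2 + 20*c - 16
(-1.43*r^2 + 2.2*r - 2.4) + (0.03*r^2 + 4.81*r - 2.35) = -1.4*r^2 + 7.01*r - 4.75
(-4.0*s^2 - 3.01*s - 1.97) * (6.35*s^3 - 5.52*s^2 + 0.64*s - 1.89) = -25.4*s^5 + 2.9665*s^4 + 1.5457*s^3 + 16.508*s^2 + 4.4281*s + 3.7233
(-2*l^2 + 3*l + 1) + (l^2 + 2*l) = -l^2 + 5*l + 1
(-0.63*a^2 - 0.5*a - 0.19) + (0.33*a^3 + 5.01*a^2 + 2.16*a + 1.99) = 0.33*a^3 + 4.38*a^2 + 1.66*a + 1.8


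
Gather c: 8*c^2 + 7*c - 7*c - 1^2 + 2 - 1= 8*c^2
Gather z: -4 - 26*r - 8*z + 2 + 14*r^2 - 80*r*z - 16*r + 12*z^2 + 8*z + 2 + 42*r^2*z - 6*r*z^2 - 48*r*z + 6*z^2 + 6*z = 14*r^2 - 42*r + z^2*(18 - 6*r) + z*(42*r^2 - 128*r + 6)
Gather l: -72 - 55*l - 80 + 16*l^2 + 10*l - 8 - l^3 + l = -l^3 + 16*l^2 - 44*l - 160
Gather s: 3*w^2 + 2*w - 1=3*w^2 + 2*w - 1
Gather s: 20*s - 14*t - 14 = 20*s - 14*t - 14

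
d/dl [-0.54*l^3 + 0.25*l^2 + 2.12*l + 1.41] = -1.62*l^2 + 0.5*l + 2.12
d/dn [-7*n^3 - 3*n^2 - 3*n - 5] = -21*n^2 - 6*n - 3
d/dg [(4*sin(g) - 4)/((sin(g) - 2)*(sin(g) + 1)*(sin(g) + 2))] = 8*(-sin(g)^3 + sin(g)^2 + sin(g) - 4)*cos(g)/((sin(g) - 2)^2*(sin(g) + 1)^2*(sin(g) + 2)^2)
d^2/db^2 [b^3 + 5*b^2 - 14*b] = 6*b + 10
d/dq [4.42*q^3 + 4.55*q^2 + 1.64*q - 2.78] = 13.26*q^2 + 9.1*q + 1.64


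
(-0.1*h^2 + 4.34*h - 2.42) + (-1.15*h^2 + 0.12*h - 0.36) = -1.25*h^2 + 4.46*h - 2.78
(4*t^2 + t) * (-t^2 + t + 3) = -4*t^4 + 3*t^3 + 13*t^2 + 3*t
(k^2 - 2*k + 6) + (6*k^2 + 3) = 7*k^2 - 2*k + 9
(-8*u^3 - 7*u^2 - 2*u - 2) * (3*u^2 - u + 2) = -24*u^5 - 13*u^4 - 15*u^3 - 18*u^2 - 2*u - 4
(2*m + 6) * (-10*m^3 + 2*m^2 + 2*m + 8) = -20*m^4 - 56*m^3 + 16*m^2 + 28*m + 48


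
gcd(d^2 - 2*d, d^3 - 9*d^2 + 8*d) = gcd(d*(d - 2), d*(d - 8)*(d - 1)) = d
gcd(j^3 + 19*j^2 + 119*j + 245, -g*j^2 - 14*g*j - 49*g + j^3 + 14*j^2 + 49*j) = j^2 + 14*j + 49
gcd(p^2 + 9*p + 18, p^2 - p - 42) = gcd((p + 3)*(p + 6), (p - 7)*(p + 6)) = p + 6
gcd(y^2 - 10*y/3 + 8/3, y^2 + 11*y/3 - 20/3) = y - 4/3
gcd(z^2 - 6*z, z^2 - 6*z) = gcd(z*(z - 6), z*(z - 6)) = z^2 - 6*z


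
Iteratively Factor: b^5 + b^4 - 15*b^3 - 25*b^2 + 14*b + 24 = (b + 3)*(b^4 - 2*b^3 - 9*b^2 + 2*b + 8) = (b - 4)*(b + 3)*(b^3 + 2*b^2 - b - 2) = (b - 4)*(b + 2)*(b + 3)*(b^2 - 1) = (b - 4)*(b - 1)*(b + 2)*(b + 3)*(b + 1)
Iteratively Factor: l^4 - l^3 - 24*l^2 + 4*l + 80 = (l + 2)*(l^3 - 3*l^2 - 18*l + 40) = (l - 5)*(l + 2)*(l^2 + 2*l - 8) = (l - 5)*(l - 2)*(l + 2)*(l + 4)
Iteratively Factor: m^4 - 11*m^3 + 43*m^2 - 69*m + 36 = (m - 4)*(m^3 - 7*m^2 + 15*m - 9) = (m - 4)*(m - 1)*(m^2 - 6*m + 9) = (m - 4)*(m - 3)*(m - 1)*(m - 3)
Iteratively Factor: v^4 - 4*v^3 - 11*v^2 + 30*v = (v - 5)*(v^3 + v^2 - 6*v) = (v - 5)*(v - 2)*(v^2 + 3*v) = (v - 5)*(v - 2)*(v + 3)*(v)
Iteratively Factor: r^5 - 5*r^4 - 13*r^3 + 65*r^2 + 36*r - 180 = (r - 5)*(r^4 - 13*r^2 + 36) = (r - 5)*(r - 3)*(r^3 + 3*r^2 - 4*r - 12) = (r - 5)*(r - 3)*(r + 3)*(r^2 - 4) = (r - 5)*(r - 3)*(r + 2)*(r + 3)*(r - 2)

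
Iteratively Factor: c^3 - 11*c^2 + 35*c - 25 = (c - 5)*(c^2 - 6*c + 5) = (c - 5)^2*(c - 1)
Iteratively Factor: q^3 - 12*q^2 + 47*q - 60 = (q - 5)*(q^2 - 7*q + 12) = (q - 5)*(q - 3)*(q - 4)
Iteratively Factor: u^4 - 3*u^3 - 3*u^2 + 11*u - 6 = (u - 1)*(u^3 - 2*u^2 - 5*u + 6) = (u - 1)^2*(u^2 - u - 6) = (u - 1)^2*(u + 2)*(u - 3)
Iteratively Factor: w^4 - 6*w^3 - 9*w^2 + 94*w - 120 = (w - 5)*(w^3 - w^2 - 14*w + 24) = (w - 5)*(w - 3)*(w^2 + 2*w - 8) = (w - 5)*(w - 3)*(w - 2)*(w + 4)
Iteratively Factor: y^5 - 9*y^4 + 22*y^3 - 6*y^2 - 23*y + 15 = (y - 1)*(y^4 - 8*y^3 + 14*y^2 + 8*y - 15) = (y - 1)*(y + 1)*(y^3 - 9*y^2 + 23*y - 15) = (y - 3)*(y - 1)*(y + 1)*(y^2 - 6*y + 5) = (y - 5)*(y - 3)*(y - 1)*(y + 1)*(y - 1)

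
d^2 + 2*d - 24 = (d - 4)*(d + 6)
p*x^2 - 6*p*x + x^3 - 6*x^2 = x*(p + x)*(x - 6)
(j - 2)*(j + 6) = j^2 + 4*j - 12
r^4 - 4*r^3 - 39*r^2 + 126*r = r*(r - 7)*(r - 3)*(r + 6)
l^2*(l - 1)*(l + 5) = l^4 + 4*l^3 - 5*l^2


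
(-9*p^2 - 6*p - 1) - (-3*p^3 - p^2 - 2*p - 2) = 3*p^3 - 8*p^2 - 4*p + 1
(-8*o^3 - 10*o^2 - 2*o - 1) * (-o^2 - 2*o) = 8*o^5 + 26*o^4 + 22*o^3 + 5*o^2 + 2*o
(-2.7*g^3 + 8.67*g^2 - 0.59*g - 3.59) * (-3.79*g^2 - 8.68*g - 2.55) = 10.233*g^5 - 9.4233*g^4 - 66.1345*g^3 - 3.3812*g^2 + 32.6657*g + 9.1545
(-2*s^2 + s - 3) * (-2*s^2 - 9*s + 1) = 4*s^4 + 16*s^3 - 5*s^2 + 28*s - 3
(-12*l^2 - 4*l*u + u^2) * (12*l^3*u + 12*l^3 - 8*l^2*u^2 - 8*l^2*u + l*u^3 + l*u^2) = -144*l^5*u - 144*l^5 + 48*l^4*u^2 + 48*l^4*u + 32*l^3*u^3 + 32*l^3*u^2 - 12*l^2*u^4 - 12*l^2*u^3 + l*u^5 + l*u^4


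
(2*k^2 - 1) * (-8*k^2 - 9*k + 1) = -16*k^4 - 18*k^3 + 10*k^2 + 9*k - 1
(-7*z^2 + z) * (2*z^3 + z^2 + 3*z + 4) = -14*z^5 - 5*z^4 - 20*z^3 - 25*z^2 + 4*z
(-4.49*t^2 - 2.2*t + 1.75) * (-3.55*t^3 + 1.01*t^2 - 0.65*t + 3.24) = 15.9395*t^5 + 3.2751*t^4 - 5.516*t^3 - 11.3501*t^2 - 8.2655*t + 5.67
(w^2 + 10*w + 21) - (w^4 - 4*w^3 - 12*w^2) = -w^4 + 4*w^3 + 13*w^2 + 10*w + 21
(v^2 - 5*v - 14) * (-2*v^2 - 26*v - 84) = -2*v^4 - 16*v^3 + 74*v^2 + 784*v + 1176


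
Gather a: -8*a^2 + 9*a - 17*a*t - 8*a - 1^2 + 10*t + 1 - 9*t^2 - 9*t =-8*a^2 + a*(1 - 17*t) - 9*t^2 + t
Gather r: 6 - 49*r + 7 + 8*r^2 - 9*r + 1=8*r^2 - 58*r + 14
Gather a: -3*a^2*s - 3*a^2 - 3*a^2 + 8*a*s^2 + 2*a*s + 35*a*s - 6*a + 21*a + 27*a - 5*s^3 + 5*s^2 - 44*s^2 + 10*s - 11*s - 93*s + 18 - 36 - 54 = a^2*(-3*s - 6) + a*(8*s^2 + 37*s + 42) - 5*s^3 - 39*s^2 - 94*s - 72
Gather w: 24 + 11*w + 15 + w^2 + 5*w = w^2 + 16*w + 39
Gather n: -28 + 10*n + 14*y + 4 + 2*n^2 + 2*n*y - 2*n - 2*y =2*n^2 + n*(2*y + 8) + 12*y - 24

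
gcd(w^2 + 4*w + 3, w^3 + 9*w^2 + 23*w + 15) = w^2 + 4*w + 3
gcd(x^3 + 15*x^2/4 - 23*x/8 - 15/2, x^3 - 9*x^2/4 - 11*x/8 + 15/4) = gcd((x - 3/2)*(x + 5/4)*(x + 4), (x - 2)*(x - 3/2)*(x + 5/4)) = x^2 - x/4 - 15/8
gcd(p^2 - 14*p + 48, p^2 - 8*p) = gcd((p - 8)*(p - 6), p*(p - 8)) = p - 8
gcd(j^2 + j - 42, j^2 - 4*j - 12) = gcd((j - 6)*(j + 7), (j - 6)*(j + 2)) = j - 6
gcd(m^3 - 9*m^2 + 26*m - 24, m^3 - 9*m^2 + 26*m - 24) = m^3 - 9*m^2 + 26*m - 24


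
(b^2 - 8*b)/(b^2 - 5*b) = (b - 8)/(b - 5)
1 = 1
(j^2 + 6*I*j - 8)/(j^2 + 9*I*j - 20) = (j + 2*I)/(j + 5*I)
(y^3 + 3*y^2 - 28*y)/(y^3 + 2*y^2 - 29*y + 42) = y*(y - 4)/(y^2 - 5*y + 6)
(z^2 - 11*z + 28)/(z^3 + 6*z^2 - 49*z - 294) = (z - 4)/(z^2 + 13*z + 42)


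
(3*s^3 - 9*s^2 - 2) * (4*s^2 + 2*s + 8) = 12*s^5 - 30*s^4 + 6*s^3 - 80*s^2 - 4*s - 16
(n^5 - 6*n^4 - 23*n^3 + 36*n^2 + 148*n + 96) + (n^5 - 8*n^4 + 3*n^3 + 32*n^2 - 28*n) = 2*n^5 - 14*n^4 - 20*n^3 + 68*n^2 + 120*n + 96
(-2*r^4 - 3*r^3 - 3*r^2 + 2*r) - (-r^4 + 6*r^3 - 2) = -r^4 - 9*r^3 - 3*r^2 + 2*r + 2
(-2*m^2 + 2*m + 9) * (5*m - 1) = -10*m^3 + 12*m^2 + 43*m - 9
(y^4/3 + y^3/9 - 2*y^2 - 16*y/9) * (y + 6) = y^5/3 + 19*y^4/9 - 4*y^3/3 - 124*y^2/9 - 32*y/3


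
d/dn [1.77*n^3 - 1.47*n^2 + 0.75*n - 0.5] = 5.31*n^2 - 2.94*n + 0.75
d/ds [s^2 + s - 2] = 2*s + 1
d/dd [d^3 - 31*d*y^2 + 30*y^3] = 3*d^2 - 31*y^2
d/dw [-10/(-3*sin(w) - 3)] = -10*cos(w)/(3*(sin(w) + 1)^2)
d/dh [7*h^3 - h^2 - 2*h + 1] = 21*h^2 - 2*h - 2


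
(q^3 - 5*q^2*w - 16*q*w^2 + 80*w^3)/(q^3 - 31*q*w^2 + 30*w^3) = (q^2 - 16*w^2)/(q^2 + 5*q*w - 6*w^2)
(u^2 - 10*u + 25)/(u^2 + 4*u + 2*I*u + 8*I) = (u^2 - 10*u + 25)/(u^2 + 2*u*(2 + I) + 8*I)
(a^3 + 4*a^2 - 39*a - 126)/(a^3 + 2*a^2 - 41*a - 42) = (a + 3)/(a + 1)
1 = 1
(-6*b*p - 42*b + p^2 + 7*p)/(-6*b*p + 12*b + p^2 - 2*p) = (p + 7)/(p - 2)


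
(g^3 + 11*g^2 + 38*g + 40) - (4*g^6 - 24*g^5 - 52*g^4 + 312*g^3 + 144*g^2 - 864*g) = -4*g^6 + 24*g^5 + 52*g^4 - 311*g^3 - 133*g^2 + 902*g + 40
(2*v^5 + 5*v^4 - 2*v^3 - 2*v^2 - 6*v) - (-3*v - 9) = 2*v^5 + 5*v^4 - 2*v^3 - 2*v^2 - 3*v + 9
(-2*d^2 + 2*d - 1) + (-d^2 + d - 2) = -3*d^2 + 3*d - 3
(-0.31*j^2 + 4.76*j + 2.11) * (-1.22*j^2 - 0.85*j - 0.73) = 0.3782*j^4 - 5.5437*j^3 - 6.3939*j^2 - 5.2683*j - 1.5403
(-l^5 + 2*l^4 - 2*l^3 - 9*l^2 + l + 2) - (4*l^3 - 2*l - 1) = -l^5 + 2*l^4 - 6*l^3 - 9*l^2 + 3*l + 3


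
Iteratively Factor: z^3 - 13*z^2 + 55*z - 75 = (z - 3)*(z^2 - 10*z + 25) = (z - 5)*(z - 3)*(z - 5)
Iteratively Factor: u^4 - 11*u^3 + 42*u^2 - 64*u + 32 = (u - 4)*(u^3 - 7*u^2 + 14*u - 8) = (u - 4)*(u - 2)*(u^2 - 5*u + 4) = (u - 4)^2*(u - 2)*(u - 1)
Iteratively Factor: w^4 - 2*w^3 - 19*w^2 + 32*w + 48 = (w - 3)*(w^3 + w^2 - 16*w - 16) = (w - 3)*(w + 4)*(w^2 - 3*w - 4) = (w - 3)*(w + 1)*(w + 4)*(w - 4)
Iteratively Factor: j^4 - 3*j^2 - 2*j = (j + 1)*(j^3 - j^2 - 2*j) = (j - 2)*(j + 1)*(j^2 + j) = (j - 2)*(j + 1)^2*(j)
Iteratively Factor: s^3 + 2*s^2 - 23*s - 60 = (s + 3)*(s^2 - s - 20) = (s + 3)*(s + 4)*(s - 5)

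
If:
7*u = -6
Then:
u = -6/7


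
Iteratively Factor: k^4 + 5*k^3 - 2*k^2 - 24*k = (k - 2)*(k^3 + 7*k^2 + 12*k) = (k - 2)*(k + 3)*(k^2 + 4*k) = (k - 2)*(k + 3)*(k + 4)*(k)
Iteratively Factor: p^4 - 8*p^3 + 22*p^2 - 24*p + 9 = (p - 3)*(p^3 - 5*p^2 + 7*p - 3) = (p - 3)^2*(p^2 - 2*p + 1) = (p - 3)^2*(p - 1)*(p - 1)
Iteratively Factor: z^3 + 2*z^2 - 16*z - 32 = (z - 4)*(z^2 + 6*z + 8) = (z - 4)*(z + 2)*(z + 4)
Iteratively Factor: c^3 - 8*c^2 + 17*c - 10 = (c - 5)*(c^2 - 3*c + 2) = (c - 5)*(c - 2)*(c - 1)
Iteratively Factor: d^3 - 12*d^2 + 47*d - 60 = (d - 3)*(d^2 - 9*d + 20) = (d - 4)*(d - 3)*(d - 5)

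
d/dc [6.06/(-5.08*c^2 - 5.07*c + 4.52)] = (61.5696*c + 30.7242)/(5.08*c^2 + 5.07*c - 4.52)^2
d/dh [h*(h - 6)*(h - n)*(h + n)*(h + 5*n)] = 5*h^4 + 20*h^3*n - 24*h^3 - 3*h^2*n^2 - 90*h^2*n - 10*h*n^3 + 12*h*n^2 + 30*n^3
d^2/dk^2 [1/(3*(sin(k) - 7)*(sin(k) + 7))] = 2*(-2*sin(k)^4 - 95*sin(k)^2 + 49)/(3*(sin(k) - 7)^3*(sin(k) + 7)^3)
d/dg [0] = 0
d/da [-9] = 0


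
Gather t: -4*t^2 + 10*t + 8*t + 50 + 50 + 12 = -4*t^2 + 18*t + 112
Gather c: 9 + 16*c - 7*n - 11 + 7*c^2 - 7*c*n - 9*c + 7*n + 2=7*c^2 + c*(7 - 7*n)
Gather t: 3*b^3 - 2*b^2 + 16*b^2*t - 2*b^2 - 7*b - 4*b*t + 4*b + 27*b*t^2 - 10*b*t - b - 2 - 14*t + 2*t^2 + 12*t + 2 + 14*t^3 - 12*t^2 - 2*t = 3*b^3 - 4*b^2 - 4*b + 14*t^3 + t^2*(27*b - 10) + t*(16*b^2 - 14*b - 4)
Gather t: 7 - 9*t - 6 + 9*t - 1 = 0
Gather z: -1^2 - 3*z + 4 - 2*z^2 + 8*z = -2*z^2 + 5*z + 3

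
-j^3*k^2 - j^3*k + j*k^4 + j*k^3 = k*(-j + k)*(j + k)*(j*k + j)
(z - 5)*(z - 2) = z^2 - 7*z + 10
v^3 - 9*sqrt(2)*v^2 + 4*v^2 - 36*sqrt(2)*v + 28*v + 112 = (v + 4)*(v - 7*sqrt(2))*(v - 2*sqrt(2))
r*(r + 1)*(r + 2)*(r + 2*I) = r^4 + 3*r^3 + 2*I*r^3 + 2*r^2 + 6*I*r^2 + 4*I*r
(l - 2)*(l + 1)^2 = l^3 - 3*l - 2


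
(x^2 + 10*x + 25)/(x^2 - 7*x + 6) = (x^2 + 10*x + 25)/(x^2 - 7*x + 6)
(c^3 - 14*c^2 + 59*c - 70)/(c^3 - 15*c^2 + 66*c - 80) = (c - 7)/(c - 8)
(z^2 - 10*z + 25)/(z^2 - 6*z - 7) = (-z^2 + 10*z - 25)/(-z^2 + 6*z + 7)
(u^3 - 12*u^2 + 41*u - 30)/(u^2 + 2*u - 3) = (u^2 - 11*u + 30)/(u + 3)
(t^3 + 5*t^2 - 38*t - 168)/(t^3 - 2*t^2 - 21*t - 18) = (t^2 + 11*t + 28)/(t^2 + 4*t + 3)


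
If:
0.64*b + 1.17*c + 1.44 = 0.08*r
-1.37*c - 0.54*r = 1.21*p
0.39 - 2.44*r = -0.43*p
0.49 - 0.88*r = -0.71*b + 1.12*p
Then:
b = -90.85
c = 47.87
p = -50.31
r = -8.71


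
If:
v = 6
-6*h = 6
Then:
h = -1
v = 6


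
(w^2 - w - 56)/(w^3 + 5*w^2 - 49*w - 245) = (w - 8)/(w^2 - 2*w - 35)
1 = 1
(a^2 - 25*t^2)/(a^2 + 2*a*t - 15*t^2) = (-a + 5*t)/(-a + 3*t)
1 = 1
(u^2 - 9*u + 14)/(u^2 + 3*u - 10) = (u - 7)/(u + 5)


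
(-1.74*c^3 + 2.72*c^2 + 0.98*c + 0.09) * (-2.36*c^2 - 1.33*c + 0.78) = 4.1064*c^5 - 4.105*c^4 - 7.2876*c^3 + 0.6058*c^2 + 0.6447*c + 0.0702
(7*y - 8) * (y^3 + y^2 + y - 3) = 7*y^4 - y^3 - y^2 - 29*y + 24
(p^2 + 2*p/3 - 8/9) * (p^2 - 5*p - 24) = p^4 - 13*p^3/3 - 254*p^2/9 - 104*p/9 + 64/3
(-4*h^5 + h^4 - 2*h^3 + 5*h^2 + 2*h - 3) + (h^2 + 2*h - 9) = -4*h^5 + h^4 - 2*h^3 + 6*h^2 + 4*h - 12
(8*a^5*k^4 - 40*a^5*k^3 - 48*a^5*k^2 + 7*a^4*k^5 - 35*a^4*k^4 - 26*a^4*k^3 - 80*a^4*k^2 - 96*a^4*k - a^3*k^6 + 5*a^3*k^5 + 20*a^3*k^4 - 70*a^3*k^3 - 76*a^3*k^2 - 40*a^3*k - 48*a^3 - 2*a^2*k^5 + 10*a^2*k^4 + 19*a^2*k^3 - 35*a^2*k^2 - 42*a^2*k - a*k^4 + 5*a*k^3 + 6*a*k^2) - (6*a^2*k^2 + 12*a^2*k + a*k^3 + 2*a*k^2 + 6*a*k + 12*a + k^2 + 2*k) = 8*a^5*k^4 - 40*a^5*k^3 - 48*a^5*k^2 + 7*a^4*k^5 - 35*a^4*k^4 - 26*a^4*k^3 - 80*a^4*k^2 - 96*a^4*k - a^3*k^6 + 5*a^3*k^5 + 20*a^3*k^4 - 70*a^3*k^3 - 76*a^3*k^2 - 40*a^3*k - 48*a^3 - 2*a^2*k^5 + 10*a^2*k^4 + 19*a^2*k^3 - 41*a^2*k^2 - 54*a^2*k - a*k^4 + 4*a*k^3 + 4*a*k^2 - 6*a*k - 12*a - k^2 - 2*k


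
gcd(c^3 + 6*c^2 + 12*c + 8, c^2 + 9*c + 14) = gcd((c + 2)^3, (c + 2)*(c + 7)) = c + 2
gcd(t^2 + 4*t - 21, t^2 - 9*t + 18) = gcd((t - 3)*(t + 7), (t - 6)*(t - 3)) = t - 3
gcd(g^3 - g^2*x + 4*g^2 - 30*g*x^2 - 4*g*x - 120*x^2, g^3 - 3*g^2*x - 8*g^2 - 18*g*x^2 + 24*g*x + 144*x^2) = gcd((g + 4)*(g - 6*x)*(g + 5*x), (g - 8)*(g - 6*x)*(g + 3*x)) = -g + 6*x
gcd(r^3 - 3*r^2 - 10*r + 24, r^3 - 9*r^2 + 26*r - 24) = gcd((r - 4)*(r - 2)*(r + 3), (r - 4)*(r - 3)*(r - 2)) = r^2 - 6*r + 8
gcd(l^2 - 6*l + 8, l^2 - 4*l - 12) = 1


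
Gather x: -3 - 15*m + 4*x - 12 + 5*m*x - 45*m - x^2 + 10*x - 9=-60*m - x^2 + x*(5*m + 14) - 24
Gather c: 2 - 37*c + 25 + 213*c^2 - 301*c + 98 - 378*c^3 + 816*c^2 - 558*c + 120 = -378*c^3 + 1029*c^2 - 896*c + 245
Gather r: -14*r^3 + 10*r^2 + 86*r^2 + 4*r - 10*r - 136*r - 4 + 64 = -14*r^3 + 96*r^2 - 142*r + 60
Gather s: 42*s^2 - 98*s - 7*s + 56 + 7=42*s^2 - 105*s + 63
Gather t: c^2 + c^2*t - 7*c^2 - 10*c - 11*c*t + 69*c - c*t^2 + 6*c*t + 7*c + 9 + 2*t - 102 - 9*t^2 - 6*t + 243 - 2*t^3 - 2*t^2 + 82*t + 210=-6*c^2 + 66*c - 2*t^3 + t^2*(-c - 11) + t*(c^2 - 5*c + 78) + 360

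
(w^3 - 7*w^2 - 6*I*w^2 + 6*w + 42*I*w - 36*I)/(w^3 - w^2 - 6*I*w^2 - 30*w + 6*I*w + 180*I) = (w - 1)/(w + 5)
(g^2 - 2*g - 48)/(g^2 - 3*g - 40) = (g + 6)/(g + 5)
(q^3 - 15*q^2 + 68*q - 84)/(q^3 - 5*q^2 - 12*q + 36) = (q - 7)/(q + 3)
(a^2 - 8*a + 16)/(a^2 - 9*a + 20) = (a - 4)/(a - 5)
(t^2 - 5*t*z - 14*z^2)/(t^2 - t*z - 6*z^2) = (-t + 7*z)/(-t + 3*z)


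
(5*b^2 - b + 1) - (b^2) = 4*b^2 - b + 1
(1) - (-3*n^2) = 3*n^2 + 1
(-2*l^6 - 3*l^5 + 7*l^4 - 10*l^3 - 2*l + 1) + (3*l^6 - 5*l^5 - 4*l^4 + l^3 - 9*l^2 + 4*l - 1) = l^6 - 8*l^5 + 3*l^4 - 9*l^3 - 9*l^2 + 2*l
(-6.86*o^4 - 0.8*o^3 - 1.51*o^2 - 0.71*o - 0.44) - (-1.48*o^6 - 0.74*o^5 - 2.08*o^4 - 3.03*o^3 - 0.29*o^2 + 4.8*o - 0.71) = 1.48*o^6 + 0.74*o^5 - 4.78*o^4 + 2.23*o^3 - 1.22*o^2 - 5.51*o + 0.27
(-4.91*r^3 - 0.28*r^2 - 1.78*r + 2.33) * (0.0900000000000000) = -0.4419*r^3 - 0.0252*r^2 - 0.1602*r + 0.2097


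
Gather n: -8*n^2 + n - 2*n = -8*n^2 - n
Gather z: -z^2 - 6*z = -z^2 - 6*z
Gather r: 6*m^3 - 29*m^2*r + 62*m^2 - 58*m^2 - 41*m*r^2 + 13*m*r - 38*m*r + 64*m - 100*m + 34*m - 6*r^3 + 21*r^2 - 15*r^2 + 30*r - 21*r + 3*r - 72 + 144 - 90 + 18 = 6*m^3 + 4*m^2 - 2*m - 6*r^3 + r^2*(6 - 41*m) + r*(-29*m^2 - 25*m + 12)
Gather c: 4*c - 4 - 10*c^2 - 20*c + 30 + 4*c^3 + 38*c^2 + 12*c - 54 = 4*c^3 + 28*c^2 - 4*c - 28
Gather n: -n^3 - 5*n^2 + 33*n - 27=-n^3 - 5*n^2 + 33*n - 27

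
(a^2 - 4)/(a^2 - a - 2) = (a + 2)/(a + 1)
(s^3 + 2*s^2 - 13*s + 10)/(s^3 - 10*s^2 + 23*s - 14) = (s + 5)/(s - 7)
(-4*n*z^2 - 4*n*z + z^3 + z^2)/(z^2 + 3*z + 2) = z*(-4*n + z)/(z + 2)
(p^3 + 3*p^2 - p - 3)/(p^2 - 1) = p + 3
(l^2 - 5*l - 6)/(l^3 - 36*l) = (l + 1)/(l*(l + 6))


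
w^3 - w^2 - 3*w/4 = w*(w - 3/2)*(w + 1/2)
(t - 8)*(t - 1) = t^2 - 9*t + 8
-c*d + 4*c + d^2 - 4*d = (-c + d)*(d - 4)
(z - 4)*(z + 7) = z^2 + 3*z - 28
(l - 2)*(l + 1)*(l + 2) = l^3 + l^2 - 4*l - 4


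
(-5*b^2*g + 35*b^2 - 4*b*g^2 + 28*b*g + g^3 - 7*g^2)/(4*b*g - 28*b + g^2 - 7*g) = (-5*b^2 - 4*b*g + g^2)/(4*b + g)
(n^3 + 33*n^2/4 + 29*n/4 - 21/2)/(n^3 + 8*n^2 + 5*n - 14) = (n - 3/4)/(n - 1)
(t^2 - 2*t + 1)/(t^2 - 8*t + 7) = (t - 1)/(t - 7)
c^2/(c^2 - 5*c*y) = c/(c - 5*y)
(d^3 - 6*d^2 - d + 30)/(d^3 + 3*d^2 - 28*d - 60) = (d - 3)/(d + 6)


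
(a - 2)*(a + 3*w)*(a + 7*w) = a^3 + 10*a^2*w - 2*a^2 + 21*a*w^2 - 20*a*w - 42*w^2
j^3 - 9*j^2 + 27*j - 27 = (j - 3)^3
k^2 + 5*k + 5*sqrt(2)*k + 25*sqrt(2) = (k + 5)*(k + 5*sqrt(2))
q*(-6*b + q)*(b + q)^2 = -6*b^3*q - 11*b^2*q^2 - 4*b*q^3 + q^4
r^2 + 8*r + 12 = (r + 2)*(r + 6)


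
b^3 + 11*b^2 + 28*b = b*(b + 4)*(b + 7)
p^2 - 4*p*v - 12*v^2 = (p - 6*v)*(p + 2*v)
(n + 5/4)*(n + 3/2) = n^2 + 11*n/4 + 15/8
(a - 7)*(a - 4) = a^2 - 11*a + 28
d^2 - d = d*(d - 1)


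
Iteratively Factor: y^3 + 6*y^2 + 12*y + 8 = (y + 2)*(y^2 + 4*y + 4) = (y + 2)^2*(y + 2)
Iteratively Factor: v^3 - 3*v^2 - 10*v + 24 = (v + 3)*(v^2 - 6*v + 8) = (v - 2)*(v + 3)*(v - 4)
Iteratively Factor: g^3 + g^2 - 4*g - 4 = (g + 1)*(g^2 - 4) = (g - 2)*(g + 1)*(g + 2)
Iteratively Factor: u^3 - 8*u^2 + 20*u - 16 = (u - 2)*(u^2 - 6*u + 8) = (u - 4)*(u - 2)*(u - 2)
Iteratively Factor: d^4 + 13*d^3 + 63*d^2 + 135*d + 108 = (d + 3)*(d^3 + 10*d^2 + 33*d + 36) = (d + 3)*(d + 4)*(d^2 + 6*d + 9) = (d + 3)^2*(d + 4)*(d + 3)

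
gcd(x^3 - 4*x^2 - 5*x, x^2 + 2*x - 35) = x - 5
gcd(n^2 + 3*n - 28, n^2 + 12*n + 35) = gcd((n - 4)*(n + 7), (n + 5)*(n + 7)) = n + 7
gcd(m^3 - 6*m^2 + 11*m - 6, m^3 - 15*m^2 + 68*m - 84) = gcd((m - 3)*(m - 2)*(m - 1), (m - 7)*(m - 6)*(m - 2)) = m - 2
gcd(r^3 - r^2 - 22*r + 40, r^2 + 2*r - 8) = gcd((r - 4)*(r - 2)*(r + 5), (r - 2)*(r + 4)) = r - 2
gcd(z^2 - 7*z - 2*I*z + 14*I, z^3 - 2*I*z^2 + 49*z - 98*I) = z - 2*I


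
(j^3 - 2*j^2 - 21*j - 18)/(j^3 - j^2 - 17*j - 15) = (j - 6)/(j - 5)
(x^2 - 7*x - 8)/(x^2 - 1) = (x - 8)/(x - 1)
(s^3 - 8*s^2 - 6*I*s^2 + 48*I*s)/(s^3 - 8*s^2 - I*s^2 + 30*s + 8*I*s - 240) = s/(s + 5*I)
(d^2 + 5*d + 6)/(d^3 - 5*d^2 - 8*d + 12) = (d + 3)/(d^2 - 7*d + 6)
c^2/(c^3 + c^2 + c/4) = 4*c/(4*c^2 + 4*c + 1)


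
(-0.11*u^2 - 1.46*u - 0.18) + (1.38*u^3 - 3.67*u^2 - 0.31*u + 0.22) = 1.38*u^3 - 3.78*u^2 - 1.77*u + 0.04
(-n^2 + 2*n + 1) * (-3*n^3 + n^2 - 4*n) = 3*n^5 - 7*n^4 + 3*n^3 - 7*n^2 - 4*n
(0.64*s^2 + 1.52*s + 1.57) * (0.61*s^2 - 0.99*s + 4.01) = 0.3904*s^4 + 0.2936*s^3 + 2.0193*s^2 + 4.5409*s + 6.2957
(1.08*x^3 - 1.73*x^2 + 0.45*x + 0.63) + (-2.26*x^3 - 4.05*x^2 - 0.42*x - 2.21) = -1.18*x^3 - 5.78*x^2 + 0.03*x - 1.58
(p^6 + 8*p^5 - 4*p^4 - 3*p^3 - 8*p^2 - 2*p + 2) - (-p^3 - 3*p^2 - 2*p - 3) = p^6 + 8*p^5 - 4*p^4 - 2*p^3 - 5*p^2 + 5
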